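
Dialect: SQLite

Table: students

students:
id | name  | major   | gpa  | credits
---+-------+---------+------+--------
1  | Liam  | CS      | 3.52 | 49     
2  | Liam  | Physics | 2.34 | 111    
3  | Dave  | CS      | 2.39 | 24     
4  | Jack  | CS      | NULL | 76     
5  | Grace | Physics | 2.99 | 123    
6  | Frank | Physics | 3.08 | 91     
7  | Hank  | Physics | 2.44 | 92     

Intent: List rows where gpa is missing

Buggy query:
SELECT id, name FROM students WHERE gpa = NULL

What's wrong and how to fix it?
Bug: Comparing to NULL with '=' never matches; NULL = NULL is unknown, not true

Fix: Replace '= NULL' with 'IS NULL'

Corrected query:
SELECT id, name FROM students WHERE gpa IS NULL

Result:
id | name
---+-----
4  | Jack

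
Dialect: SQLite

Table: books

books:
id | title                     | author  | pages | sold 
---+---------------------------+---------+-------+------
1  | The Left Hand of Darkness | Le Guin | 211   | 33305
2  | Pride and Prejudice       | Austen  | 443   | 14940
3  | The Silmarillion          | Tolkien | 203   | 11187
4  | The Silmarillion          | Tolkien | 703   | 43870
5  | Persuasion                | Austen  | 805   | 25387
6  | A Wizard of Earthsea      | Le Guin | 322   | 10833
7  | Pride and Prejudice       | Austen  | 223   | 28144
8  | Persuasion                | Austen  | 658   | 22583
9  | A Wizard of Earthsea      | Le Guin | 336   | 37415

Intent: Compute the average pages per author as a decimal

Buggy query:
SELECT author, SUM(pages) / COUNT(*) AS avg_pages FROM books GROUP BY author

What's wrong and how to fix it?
Bug: Both operands are integers, so '/' performs integer division and truncates

Fix: Cast one side to REAL so the division keeps the fractional part

Corrected query:
SELECT author, SUM(pages) * 1.0 / COUNT(*) AS avg_pages FROM books GROUP BY author

Result:
author  | avg_pages 
--------+-----------
Austen  | 532.25    
Le Guin | 289.666667
Tolkien | 453       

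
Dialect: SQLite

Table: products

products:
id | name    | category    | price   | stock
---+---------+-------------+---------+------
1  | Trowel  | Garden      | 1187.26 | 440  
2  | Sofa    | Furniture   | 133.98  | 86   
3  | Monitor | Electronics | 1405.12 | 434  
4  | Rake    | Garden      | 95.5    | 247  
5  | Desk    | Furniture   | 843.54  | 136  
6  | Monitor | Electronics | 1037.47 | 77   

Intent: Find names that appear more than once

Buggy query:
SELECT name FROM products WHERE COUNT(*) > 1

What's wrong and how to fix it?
Bug: WHERE can't reference COUNT(*); aggregates are computed after WHERE

Fix: Group first, then use HAVING for the count condition

Corrected query:
SELECT name FROM products GROUP BY name HAVING COUNT(*) > 1

Result:
name   
-------
Monitor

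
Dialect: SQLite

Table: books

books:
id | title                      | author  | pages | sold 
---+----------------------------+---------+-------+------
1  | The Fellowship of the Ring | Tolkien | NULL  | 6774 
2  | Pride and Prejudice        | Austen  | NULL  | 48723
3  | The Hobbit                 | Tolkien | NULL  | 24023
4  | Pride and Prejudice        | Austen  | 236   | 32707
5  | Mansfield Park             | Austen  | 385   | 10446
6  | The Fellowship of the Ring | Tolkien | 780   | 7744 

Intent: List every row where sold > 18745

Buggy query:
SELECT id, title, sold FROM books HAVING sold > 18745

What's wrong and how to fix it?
Bug: This is a non-aggregate query (no GROUP BY, no aggregates), so in SQLite the HAVING clause is invalid here; a row-level condition belongs in WHERE

Fix: Use WHERE for row-level filtering

Corrected query:
SELECT id, title, sold FROM books WHERE sold > 18745

Result:
id | title               | sold 
---+---------------------+------
2  | Pride and Prejudice | 48723
3  | The Hobbit          | 24023
4  | Pride and Prejudice | 32707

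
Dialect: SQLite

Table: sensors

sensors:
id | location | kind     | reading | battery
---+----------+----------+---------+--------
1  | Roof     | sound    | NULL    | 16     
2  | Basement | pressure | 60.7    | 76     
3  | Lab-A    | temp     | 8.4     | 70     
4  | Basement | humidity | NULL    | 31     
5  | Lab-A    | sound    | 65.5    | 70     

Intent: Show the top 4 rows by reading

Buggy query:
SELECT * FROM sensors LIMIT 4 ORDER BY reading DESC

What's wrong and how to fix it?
Bug: ORDER BY cannot follow LIMIT; LIMIT is the final clause

Fix: Swap the clauses: ORDER BY first, then LIMIT

Corrected query:
SELECT * FROM sensors ORDER BY reading DESC LIMIT 4

Result:
id | location | kind     | reading | battery
---+----------+----------+---------+--------
5  | Lab-A    | sound    | 65.5    | 70     
2  | Basement | pressure | 60.7    | 76     
3  | Lab-A    | temp     | 8.4     | 70     
1  | Roof     | sound    | NULL    | 16     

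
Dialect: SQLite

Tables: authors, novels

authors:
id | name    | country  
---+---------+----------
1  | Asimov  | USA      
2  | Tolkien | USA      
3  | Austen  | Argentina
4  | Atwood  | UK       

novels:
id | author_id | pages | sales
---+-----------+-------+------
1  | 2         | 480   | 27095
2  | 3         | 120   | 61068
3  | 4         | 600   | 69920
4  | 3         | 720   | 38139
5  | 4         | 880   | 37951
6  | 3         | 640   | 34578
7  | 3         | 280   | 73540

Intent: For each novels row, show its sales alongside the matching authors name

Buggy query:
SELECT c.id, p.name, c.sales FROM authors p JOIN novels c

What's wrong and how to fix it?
Bug: Missing join condition: each novels row is matched to all authors rows instead of just its own

Fix: Specify the join condition linking the foreign key to the parent id

Corrected query:
SELECT c.id, p.name, c.sales FROM authors p JOIN novels c ON c.author_id = p.id

Result:
id | name    | sales
---+---------+------
1  | Tolkien | 27095
2  | Austen  | 61068
3  | Atwood  | 69920
4  | Austen  | 38139
5  | Atwood  | 37951
6  | Austen  | 34578
7  | Austen  | 73540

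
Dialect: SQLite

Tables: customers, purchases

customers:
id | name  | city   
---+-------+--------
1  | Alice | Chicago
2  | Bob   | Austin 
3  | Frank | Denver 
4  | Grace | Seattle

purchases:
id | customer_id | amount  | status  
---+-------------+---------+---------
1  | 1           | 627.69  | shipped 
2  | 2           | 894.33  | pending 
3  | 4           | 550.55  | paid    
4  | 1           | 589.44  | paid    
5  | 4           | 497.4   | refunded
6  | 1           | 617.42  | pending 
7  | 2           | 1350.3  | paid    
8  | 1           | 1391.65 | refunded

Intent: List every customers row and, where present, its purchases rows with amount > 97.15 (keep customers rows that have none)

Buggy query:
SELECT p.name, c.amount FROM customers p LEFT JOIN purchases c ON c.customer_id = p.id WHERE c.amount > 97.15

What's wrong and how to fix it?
Bug: Filtering c.amount in WHERE discards the NULL rows produced by LEFT JOIN, turning it into an inner join

Fix: Put 'c.amount > 97.15' in the JOIN's ON clause instead of WHERE

Corrected query:
SELECT p.name, c.amount FROM customers p LEFT JOIN purchases c ON c.customer_id = p.id AND c.amount > 97.15

Result:
name  | amount 
------+--------
Alice | 589.44 
Alice | 617.42 
Alice | 627.69 
Alice | 1391.65
Bob   | 894.33 
Bob   | 1350.3 
Frank | NULL   
Grace | 497.4  
Grace | 550.55 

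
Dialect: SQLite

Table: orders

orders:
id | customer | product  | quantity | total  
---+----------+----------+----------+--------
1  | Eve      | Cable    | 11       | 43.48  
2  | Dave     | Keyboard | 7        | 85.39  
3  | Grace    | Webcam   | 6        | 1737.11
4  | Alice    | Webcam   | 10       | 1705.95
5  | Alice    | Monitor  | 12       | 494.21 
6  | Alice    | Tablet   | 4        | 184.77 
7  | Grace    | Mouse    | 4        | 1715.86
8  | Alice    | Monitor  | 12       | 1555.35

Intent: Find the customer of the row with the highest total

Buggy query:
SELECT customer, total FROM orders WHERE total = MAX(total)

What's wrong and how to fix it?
Bug: WHERE is evaluated per row; an aggregate over the whole table isn't defined there

Fix: Wrap MAX in a scalar subquery so WHERE compares against a single value

Corrected query:
SELECT customer, total FROM orders WHERE total = (SELECT MAX(total) FROM orders)

Result:
customer | total  
---------+--------
Grace    | 1737.11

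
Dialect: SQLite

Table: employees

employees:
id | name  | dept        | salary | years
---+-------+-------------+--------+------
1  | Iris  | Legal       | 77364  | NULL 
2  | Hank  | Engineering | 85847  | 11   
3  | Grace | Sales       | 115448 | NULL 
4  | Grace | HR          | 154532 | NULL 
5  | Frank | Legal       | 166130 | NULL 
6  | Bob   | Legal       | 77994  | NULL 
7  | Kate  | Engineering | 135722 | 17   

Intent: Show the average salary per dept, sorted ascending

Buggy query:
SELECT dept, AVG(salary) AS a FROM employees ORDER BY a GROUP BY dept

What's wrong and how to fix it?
Bug: GROUP BY must precede ORDER BY

Fix: Move ORDER BY to the end, after GROUP BY

Corrected query:
SELECT dept, AVG(salary) AS a FROM employees GROUP BY dept ORDER BY a

Result:
dept        | a            
------------+--------------
Legal       | 107162.666667
Engineering | 110784.5     
Sales       | 115448       
HR          | 154532       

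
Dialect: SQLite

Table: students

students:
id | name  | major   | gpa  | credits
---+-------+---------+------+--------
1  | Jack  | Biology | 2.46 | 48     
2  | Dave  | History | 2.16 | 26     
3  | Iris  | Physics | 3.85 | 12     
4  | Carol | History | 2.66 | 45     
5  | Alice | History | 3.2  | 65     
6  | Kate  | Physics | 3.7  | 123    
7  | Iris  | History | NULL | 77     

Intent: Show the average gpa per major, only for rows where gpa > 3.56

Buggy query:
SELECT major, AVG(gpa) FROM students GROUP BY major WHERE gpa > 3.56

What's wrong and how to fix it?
Bug: WHERE cannot follow GROUP BY

Fix: Move the WHERE clause before GROUP BY

Corrected query:
SELECT major, AVG(gpa) FROM students WHERE gpa > 3.56 GROUP BY major

Result:
major   | AVG(gpa)
--------+---------
Physics | 3.775   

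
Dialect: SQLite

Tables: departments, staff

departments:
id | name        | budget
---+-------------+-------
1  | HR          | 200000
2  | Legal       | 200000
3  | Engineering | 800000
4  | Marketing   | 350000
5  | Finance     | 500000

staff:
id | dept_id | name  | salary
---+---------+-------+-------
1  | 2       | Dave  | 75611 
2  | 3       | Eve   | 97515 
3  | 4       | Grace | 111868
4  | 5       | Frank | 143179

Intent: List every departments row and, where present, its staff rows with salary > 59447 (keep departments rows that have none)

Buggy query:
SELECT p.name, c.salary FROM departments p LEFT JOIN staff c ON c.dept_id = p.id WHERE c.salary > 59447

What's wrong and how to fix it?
Bug: Filtering c.salary in WHERE discards the NULL rows produced by LEFT JOIN, turning it into an inner join

Fix: Put 'c.salary > 59447' in the JOIN's ON clause instead of WHERE

Corrected query:
SELECT p.name, c.salary FROM departments p LEFT JOIN staff c ON c.dept_id = p.id AND c.salary > 59447

Result:
name        | salary
------------+-------
HR          | NULL  
Legal       | 75611 
Engineering | 97515 
Marketing   | 111868
Finance     | 143179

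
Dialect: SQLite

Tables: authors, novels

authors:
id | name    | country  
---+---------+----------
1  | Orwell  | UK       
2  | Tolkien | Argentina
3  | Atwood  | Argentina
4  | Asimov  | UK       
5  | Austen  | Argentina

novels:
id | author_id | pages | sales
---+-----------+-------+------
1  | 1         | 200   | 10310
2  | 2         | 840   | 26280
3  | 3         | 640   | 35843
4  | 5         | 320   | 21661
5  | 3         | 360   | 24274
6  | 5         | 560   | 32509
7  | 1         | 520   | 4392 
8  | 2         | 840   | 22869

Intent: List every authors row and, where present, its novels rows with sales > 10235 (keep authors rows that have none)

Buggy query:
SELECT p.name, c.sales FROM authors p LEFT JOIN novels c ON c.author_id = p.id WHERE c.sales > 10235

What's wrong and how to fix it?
Bug: A WHERE condition on the right-hand table after LEFT JOIN drops unmatched parents

Fix: Move the right-table condition into the ON clause so unmatched parents are kept

Corrected query:
SELECT p.name, c.sales FROM authors p LEFT JOIN novels c ON c.author_id = p.id AND c.sales > 10235

Result:
name    | sales
--------+------
Orwell  | 10310
Tolkien | 22869
Tolkien | 26280
Atwood  | 24274
Atwood  | 35843
Asimov  | NULL 
Austen  | 21661
Austen  | 32509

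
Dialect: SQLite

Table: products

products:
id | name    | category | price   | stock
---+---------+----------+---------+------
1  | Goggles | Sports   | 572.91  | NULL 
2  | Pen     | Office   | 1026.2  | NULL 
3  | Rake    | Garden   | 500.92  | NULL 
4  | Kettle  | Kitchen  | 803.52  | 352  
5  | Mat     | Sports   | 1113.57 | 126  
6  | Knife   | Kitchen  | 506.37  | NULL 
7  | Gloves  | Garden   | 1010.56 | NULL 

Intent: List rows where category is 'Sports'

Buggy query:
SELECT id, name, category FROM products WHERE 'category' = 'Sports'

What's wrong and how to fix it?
Bug: 'category' in single quotes is a string literal, not the column; the comparison is literal-vs-literal and never true

Fix: Reference the column as category without single quotes

Corrected query:
SELECT id, name, category FROM products WHERE category = 'Sports'

Result:
id | name    | category
---+---------+---------
1  | Goggles | Sports  
5  | Mat     | Sports  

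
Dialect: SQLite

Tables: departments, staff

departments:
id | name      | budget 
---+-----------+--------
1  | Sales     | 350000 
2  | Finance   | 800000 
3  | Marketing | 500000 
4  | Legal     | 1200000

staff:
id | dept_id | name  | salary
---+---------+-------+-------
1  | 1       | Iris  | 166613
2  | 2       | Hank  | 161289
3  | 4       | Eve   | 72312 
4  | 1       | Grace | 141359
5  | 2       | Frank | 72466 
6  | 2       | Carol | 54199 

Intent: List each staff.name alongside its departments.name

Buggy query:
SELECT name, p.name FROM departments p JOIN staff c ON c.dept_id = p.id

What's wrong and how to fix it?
Bug: Both tables have a 'name' column; the unqualified reference is ambiguous

Fix: Qualify the column with its table alias (c.name)

Corrected query:
SELECT c.name, p.name FROM departments p JOIN staff c ON c.dept_id = p.id

Result:
name  | name   
------+--------
Iris  | Sales  
Hank  | Finance
Eve   | Legal  
Grace | Sales  
Frank | Finance
Carol | Finance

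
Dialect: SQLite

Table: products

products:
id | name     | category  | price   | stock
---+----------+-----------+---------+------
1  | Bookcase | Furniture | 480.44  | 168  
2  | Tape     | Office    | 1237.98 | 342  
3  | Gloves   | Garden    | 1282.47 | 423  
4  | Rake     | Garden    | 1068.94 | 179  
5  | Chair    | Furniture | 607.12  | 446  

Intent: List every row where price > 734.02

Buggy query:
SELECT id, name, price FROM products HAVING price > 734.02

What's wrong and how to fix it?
Bug: HAVING filters the output of aggregation, but this query has no GROUP BY and no aggregate functions, so SQLite rejects it (HAVING clause on a non-aggregate query); the condition here is per row

Fix: Use WHERE for row-level filtering

Corrected query:
SELECT id, name, price FROM products WHERE price > 734.02

Result:
id | name   | price  
---+--------+--------
2  | Tape   | 1237.98
3  | Gloves | 1282.47
4  | Rake   | 1068.94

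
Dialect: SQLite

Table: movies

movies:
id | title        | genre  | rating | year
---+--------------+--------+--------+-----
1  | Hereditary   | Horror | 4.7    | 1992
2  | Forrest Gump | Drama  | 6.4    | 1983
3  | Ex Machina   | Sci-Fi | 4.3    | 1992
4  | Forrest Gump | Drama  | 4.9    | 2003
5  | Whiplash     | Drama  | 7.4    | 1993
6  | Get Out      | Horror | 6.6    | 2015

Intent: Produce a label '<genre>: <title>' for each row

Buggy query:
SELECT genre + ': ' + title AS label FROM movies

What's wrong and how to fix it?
Bug: SQLite uses || for string concatenation; + coerces text to numbers (yielding 0)

Fix: Replace + with || to concatenate text

Corrected query:
SELECT genre || ': ' || title AS label FROM movies

Result:
label              
-------------------
Horror: Hereditary 
Drama: Forrest Gump
Sci-Fi: Ex Machina 
Drama: Forrest Gump
Drama: Whiplash    
Horror: Get Out    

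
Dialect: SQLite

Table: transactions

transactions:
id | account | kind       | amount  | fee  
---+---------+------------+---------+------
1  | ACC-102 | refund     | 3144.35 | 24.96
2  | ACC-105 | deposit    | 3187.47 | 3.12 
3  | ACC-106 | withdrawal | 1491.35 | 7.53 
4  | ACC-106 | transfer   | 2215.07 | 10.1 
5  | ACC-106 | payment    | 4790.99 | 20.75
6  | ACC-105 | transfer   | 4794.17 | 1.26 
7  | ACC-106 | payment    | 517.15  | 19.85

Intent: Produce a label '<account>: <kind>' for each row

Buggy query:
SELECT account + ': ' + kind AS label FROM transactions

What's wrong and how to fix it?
Bug: SQLite uses || for string concatenation; + coerces text to numbers (yielding 0)

Fix: Use the || operator for string concatenation

Corrected query:
SELECT account || ': ' || kind AS label FROM transactions

Result:
label              
-------------------
ACC-102: refund    
ACC-105: deposit   
ACC-106: withdrawal
ACC-106: transfer  
ACC-106: payment   
ACC-105: transfer  
ACC-106: payment   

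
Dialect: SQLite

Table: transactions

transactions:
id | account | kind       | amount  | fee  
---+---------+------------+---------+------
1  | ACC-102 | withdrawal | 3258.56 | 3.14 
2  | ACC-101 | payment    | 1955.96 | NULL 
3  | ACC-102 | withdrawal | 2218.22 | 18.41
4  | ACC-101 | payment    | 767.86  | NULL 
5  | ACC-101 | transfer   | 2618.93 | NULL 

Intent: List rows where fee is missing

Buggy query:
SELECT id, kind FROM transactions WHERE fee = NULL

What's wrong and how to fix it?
Bug: Comparing to NULL with '=' never matches; NULL = NULL is unknown, not true

Fix: Use IS NULL to test for NULL

Corrected query:
SELECT id, kind FROM transactions WHERE fee IS NULL

Result:
id | kind    
---+---------
2  | payment 
4  | payment 
5  | transfer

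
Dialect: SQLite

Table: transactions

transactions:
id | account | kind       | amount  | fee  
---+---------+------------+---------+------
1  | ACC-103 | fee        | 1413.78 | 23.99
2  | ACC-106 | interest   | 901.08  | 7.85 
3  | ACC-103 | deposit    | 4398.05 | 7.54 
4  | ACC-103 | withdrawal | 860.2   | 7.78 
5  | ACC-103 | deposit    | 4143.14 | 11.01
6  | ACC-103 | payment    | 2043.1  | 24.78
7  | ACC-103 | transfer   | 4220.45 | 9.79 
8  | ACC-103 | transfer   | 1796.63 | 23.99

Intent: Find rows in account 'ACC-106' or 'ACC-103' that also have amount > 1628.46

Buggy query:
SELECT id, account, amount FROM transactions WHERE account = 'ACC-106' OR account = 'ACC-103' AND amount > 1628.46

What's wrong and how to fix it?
Bug: Without parentheses, AND is evaluated before OR, so the amount filter only applies to the 'ACC-103' branch

Fix: Group the OR with parentheses (or use IN), then AND the threshold

Corrected query:
SELECT id, account, amount FROM transactions WHERE (account = 'ACC-106' OR account = 'ACC-103') AND amount > 1628.46

Result:
id | account | amount 
---+---------+--------
3  | ACC-103 | 4398.05
5  | ACC-103 | 4143.14
6  | ACC-103 | 2043.1 
7  | ACC-103 | 4220.45
8  | ACC-103 | 1796.63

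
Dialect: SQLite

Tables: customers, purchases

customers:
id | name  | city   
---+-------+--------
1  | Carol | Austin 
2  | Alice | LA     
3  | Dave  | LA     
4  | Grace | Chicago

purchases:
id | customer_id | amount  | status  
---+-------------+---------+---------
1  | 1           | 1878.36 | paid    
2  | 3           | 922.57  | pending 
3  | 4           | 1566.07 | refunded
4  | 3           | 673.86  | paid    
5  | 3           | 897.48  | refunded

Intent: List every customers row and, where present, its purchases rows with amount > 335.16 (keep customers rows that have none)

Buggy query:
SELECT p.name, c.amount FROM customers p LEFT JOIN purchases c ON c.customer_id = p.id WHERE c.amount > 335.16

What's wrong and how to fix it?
Bug: A WHERE condition on the right-hand table after LEFT JOIN drops unmatched parents

Fix: Put 'c.amount > 335.16' in the JOIN's ON clause instead of WHERE

Corrected query:
SELECT p.name, c.amount FROM customers p LEFT JOIN purchases c ON c.customer_id = p.id AND c.amount > 335.16

Result:
name  | amount 
------+--------
Carol | 1878.36
Alice | NULL   
Dave  | 673.86 
Dave  | 897.48 
Dave  | 922.57 
Grace | 1566.07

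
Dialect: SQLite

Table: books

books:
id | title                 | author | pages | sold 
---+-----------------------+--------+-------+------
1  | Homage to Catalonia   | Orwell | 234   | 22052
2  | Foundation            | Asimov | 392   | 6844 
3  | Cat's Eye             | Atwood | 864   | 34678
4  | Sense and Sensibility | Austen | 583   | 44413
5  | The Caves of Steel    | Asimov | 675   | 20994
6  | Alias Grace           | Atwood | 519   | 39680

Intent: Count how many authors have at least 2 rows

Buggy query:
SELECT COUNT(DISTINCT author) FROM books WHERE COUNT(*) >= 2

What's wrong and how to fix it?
Bug: COUNT(*) cannot appear in WHERE; the per-group count doesn't exist yet

Fix: Group first with HAVING COUNT(*) >= 2, then COUNT the resulting groups

Corrected query:
SELECT COUNT(*) FROM (SELECT author FROM books GROUP BY author HAVING COUNT(*) >= 2)

Result:
COUNT(*)
--------
2       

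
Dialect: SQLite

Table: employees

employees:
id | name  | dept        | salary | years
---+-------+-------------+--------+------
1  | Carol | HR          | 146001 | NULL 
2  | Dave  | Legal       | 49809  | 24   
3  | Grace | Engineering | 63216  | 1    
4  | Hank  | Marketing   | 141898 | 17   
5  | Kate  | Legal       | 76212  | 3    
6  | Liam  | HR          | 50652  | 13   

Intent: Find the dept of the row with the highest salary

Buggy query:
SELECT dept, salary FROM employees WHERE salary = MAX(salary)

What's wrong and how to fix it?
Bug: WHERE is evaluated per row; an aggregate over the whole table isn't defined there

Fix: Wrap MAX in a scalar subquery so WHERE compares against a single value

Corrected query:
SELECT dept, salary FROM employees WHERE salary = (SELECT MAX(salary) FROM employees)

Result:
dept | salary
-----+-------
HR   | 146001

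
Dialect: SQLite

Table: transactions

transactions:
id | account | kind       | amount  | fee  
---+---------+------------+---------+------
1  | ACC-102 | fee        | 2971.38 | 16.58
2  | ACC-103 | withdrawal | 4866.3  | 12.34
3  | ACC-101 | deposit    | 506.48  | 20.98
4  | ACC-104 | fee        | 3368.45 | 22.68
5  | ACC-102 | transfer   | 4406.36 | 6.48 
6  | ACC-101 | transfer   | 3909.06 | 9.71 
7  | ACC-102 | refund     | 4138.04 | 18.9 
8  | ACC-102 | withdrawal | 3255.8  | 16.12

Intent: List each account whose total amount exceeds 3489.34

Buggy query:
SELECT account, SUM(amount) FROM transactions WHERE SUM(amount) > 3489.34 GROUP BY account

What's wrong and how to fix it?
Bug: WHERE runs before GROUP BY, so aggregates aren't available there

Fix: Use HAVING (which filters groups after aggregation) instead of WHERE

Corrected query:
SELECT account, SUM(amount) FROM transactions GROUP BY account HAVING SUM(amount) > 3489.34

Result:
account | SUM(amount)
--------+------------
ACC-101 | 4415.54    
ACC-102 | 14771.58   
ACC-103 | 4866.3     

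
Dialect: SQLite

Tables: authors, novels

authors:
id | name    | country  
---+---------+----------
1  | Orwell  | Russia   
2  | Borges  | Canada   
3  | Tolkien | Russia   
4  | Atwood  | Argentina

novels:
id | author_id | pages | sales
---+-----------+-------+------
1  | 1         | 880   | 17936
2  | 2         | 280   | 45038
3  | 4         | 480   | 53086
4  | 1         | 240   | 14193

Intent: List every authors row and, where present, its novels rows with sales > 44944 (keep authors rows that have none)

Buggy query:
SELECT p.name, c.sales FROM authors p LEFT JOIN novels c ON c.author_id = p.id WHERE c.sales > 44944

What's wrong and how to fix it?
Bug: Filtering c.sales in WHERE discards the NULL rows produced by LEFT JOIN, turning it into an inner join

Fix: Put 'c.sales > 44944' in the JOIN's ON clause instead of WHERE

Corrected query:
SELECT p.name, c.sales FROM authors p LEFT JOIN novels c ON c.author_id = p.id AND c.sales > 44944

Result:
name    | sales
--------+------
Orwell  | NULL 
Borges  | 45038
Tolkien | NULL 
Atwood  | 53086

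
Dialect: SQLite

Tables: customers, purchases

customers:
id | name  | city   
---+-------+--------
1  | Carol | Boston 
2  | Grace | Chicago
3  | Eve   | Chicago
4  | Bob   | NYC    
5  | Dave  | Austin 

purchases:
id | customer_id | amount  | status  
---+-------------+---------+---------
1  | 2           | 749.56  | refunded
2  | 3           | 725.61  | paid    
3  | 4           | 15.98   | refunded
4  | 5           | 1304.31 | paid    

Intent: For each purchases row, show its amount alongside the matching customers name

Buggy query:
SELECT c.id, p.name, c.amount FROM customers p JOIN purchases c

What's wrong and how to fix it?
Bug: JOIN with no ON clause produces a cartesian product; every purchases row pairs with every customers row

Fix: Add ON c.customer_id = p.id to the JOIN

Corrected query:
SELECT c.id, p.name, c.amount FROM customers p JOIN purchases c ON c.customer_id = p.id

Result:
id | name  | amount 
---+-------+--------
1  | Grace | 749.56 
2  | Eve   | 725.61 
3  | Bob   | 15.98  
4  | Dave  | 1304.31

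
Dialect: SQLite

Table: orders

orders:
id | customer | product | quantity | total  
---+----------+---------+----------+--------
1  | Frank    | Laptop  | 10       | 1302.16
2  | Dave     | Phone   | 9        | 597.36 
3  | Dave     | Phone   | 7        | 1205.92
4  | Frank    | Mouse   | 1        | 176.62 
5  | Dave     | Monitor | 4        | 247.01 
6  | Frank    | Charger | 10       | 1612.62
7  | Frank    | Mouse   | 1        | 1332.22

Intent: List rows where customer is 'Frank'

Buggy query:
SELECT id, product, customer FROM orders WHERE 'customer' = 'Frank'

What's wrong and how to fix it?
Bug: Single quotes denote string literals in SQL; the column name is being compared as a constant string

Fix: Remove the quotes around the column name (or use double quotes for an identifier)

Corrected query:
SELECT id, product, customer FROM orders WHERE customer = 'Frank'

Result:
id | product | customer
---+---------+---------
1  | Laptop  | Frank   
4  | Mouse   | Frank   
6  | Charger | Frank   
7  | Mouse   | Frank   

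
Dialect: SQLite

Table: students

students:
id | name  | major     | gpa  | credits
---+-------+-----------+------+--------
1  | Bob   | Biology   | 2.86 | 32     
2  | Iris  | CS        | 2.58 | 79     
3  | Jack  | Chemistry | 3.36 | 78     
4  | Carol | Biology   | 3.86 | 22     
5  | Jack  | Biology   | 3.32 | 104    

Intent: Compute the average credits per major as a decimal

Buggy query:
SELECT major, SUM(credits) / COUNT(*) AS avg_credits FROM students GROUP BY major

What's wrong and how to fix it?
Bug: SUM(credits) and COUNT(*) are both integers; the division truncates the fractional part

Fix: Cast one side to REAL so the division keeps the fractional part

Corrected query:
SELECT major, SUM(credits) * 1.0 / COUNT(*) AS avg_credits FROM students GROUP BY major

Result:
major     | avg_credits
----------+------------
Biology   | 52.666667  
CS        | 79         
Chemistry | 78         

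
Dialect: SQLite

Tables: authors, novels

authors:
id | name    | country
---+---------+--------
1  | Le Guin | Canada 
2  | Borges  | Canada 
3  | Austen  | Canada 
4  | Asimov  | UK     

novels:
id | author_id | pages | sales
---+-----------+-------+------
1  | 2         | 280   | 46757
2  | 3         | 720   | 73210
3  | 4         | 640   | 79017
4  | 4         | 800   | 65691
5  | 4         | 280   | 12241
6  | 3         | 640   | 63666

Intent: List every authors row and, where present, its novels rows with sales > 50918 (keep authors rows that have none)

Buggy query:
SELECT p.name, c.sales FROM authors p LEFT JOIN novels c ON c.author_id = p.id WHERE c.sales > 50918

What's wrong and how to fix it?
Bug: A WHERE condition on the right-hand table after LEFT JOIN drops unmatched parents

Fix: Move the right-table condition into the ON clause so unmatched parents are kept

Corrected query:
SELECT p.name, c.sales FROM authors p LEFT JOIN novels c ON c.author_id = p.id AND c.sales > 50918

Result:
name    | sales
--------+------
Le Guin | NULL 
Borges  | NULL 
Austen  | 63666
Austen  | 73210
Asimov  | 65691
Asimov  | 79017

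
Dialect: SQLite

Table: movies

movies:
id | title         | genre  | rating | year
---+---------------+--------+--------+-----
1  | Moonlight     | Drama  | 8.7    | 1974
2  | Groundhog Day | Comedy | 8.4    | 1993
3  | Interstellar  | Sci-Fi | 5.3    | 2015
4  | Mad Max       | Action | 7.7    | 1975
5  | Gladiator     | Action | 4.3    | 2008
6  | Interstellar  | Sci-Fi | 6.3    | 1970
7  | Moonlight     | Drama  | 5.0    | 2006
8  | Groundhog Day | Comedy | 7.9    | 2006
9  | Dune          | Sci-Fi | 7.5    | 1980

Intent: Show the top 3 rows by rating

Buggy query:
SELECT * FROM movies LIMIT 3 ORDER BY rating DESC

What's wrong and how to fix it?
Bug: LIMIT must come after ORDER BY

Fix: Swap the clauses: ORDER BY first, then LIMIT

Corrected query:
SELECT * FROM movies ORDER BY rating DESC LIMIT 3

Result:
id | title         | genre  | rating | year
---+---------------+--------+--------+-----
1  | Moonlight     | Drama  | 8.7    | 1974
2  | Groundhog Day | Comedy | 8.4    | 1993
8  | Groundhog Day | Comedy | 7.9    | 2006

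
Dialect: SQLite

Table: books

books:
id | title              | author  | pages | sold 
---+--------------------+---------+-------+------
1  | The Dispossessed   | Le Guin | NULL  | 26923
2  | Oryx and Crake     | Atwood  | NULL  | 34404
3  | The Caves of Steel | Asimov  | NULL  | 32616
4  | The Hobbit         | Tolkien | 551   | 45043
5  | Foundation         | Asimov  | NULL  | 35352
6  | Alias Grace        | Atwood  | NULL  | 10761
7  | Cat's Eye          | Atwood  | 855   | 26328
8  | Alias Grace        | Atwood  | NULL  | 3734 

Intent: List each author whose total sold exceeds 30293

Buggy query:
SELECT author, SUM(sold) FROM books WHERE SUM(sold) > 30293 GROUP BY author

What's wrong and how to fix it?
Bug: Aggregate functions cannot appear in a WHERE clause

Fix: Move the aggregate condition to a HAVING clause

Corrected query:
SELECT author, SUM(sold) FROM books GROUP BY author HAVING SUM(sold) > 30293

Result:
author  | SUM(sold)
--------+----------
Asimov  | 67968    
Atwood  | 75227    
Tolkien | 45043    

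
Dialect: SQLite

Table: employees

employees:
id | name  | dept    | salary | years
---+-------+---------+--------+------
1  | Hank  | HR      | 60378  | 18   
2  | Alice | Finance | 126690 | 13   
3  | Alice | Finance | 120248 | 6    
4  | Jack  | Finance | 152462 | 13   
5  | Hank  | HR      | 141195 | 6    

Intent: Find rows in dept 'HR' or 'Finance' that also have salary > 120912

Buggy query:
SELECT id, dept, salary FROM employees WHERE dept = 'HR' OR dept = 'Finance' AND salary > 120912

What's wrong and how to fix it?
Bug: AND binds tighter than OR, so this parses as dept = 'HR' OR (dept = 'Finance' AND salary > 120912)

Fix: Add parentheses around the OR so the AND applies to both alternatives

Corrected query:
SELECT id, dept, salary FROM employees WHERE (dept = 'HR' OR dept = 'Finance') AND salary > 120912

Result:
id | dept    | salary
---+---------+-------
2  | Finance | 126690
4  | Finance | 152462
5  | HR      | 141195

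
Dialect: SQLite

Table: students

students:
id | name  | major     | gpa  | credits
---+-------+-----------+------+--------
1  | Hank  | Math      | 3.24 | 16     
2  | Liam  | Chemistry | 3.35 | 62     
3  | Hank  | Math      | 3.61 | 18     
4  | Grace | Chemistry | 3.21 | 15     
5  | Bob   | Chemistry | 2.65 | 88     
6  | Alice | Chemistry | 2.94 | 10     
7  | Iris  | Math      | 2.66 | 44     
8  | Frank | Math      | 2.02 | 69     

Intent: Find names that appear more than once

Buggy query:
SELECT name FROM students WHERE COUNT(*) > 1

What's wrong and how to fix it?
Bug: WHERE can't reference COUNT(*); aggregates are computed after WHERE

Fix: GROUP BY name, then filter groups with HAVING COUNT(*) > 1

Corrected query:
SELECT name FROM students GROUP BY name HAVING COUNT(*) > 1

Result:
name
----
Hank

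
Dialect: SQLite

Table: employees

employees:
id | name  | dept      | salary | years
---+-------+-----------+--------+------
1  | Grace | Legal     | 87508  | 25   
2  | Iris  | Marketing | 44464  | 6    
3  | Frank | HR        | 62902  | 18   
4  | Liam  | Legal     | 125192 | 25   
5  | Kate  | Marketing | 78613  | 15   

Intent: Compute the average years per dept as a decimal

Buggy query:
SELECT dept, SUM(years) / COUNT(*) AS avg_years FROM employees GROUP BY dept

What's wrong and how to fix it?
Bug: SUM(years) and COUNT(*) are both integers; the division truncates the fractional part

Fix: Cast one side to REAL so the division keeps the fractional part

Corrected query:
SELECT dept, SUM(years) * 1.0 / COUNT(*) AS avg_years FROM employees GROUP BY dept

Result:
dept      | avg_years
----------+----------
HR        | 18       
Legal     | 25       
Marketing | 10.5     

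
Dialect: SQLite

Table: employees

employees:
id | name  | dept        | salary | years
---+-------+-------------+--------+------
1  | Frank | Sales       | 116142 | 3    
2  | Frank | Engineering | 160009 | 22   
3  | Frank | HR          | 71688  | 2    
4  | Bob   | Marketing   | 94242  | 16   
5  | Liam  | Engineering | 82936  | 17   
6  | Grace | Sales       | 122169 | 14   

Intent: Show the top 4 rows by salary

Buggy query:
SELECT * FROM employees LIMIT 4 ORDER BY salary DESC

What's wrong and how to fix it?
Bug: LIMIT must come after ORDER BY

Fix: Swap the clauses: ORDER BY first, then LIMIT

Corrected query:
SELECT * FROM employees ORDER BY salary DESC LIMIT 4

Result:
id | name  | dept        | salary | years
---+-------+-------------+--------+------
2  | Frank | Engineering | 160009 | 22   
6  | Grace | Sales       | 122169 | 14   
1  | Frank | Sales       | 116142 | 3    
4  | Bob   | Marketing   | 94242  | 16   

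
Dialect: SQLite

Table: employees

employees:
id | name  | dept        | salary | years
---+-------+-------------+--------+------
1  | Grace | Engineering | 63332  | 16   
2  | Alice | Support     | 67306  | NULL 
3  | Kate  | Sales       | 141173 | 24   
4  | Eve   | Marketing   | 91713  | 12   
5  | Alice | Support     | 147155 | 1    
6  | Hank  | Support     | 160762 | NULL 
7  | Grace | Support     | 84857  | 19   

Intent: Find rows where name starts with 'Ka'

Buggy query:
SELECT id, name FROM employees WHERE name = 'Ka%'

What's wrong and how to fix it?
Bug: Wildcards only work with LIKE; '=' treats '%' as a literal character

Fix: Replace '=' with LIKE so 'Ka%' is treated as a pattern

Corrected query:
SELECT id, name FROM employees WHERE name LIKE 'Ka%'

Result:
id | name
---+-----
3  | Kate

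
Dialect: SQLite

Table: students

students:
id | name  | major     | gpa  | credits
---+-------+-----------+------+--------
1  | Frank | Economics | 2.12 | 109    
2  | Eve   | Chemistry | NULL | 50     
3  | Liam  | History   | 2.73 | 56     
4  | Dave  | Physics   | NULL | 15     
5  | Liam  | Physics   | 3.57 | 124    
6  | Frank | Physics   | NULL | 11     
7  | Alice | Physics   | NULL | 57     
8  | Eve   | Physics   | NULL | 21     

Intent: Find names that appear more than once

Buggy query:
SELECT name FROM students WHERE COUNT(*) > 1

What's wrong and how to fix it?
Bug: WHERE can't reference COUNT(*); aggregates are computed after WHERE

Fix: GROUP BY name, then filter groups with HAVING COUNT(*) > 1

Corrected query:
SELECT name FROM students GROUP BY name HAVING COUNT(*) > 1

Result:
name 
-----
Eve  
Frank
Liam 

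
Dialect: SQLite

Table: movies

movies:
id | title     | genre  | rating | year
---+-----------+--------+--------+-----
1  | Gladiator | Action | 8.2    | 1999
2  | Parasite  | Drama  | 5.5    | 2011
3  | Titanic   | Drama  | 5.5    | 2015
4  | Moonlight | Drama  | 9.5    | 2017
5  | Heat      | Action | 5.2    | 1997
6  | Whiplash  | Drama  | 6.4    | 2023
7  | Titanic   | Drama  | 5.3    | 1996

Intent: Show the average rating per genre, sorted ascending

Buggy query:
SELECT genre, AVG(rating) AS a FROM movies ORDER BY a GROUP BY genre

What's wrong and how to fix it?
Bug: GROUP BY must precede ORDER BY

Fix: Move ORDER BY to the end, after GROUP BY

Corrected query:
SELECT genre, AVG(rating) AS a FROM movies GROUP BY genre ORDER BY a

Result:
genre  | a   
-------+-----
Drama  | 6.44
Action | 6.7 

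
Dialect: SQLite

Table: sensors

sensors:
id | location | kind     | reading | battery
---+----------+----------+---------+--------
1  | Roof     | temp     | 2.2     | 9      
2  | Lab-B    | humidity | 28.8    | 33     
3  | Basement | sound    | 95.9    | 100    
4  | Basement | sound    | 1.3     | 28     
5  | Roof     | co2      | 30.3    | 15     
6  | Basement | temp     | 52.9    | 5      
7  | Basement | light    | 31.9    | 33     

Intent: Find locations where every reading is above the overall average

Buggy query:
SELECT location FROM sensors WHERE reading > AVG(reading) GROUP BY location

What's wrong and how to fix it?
Bug: AVG() is an aggregate; it can't sit directly in WHERE

Fix: Compute the overall average in a scalar subquery and compare each group's MIN against it in HAVING

Corrected query:
SELECT location FROM sensors GROUP BY location HAVING MIN(reading) > (SELECT AVG(reading) FROM sensors)

Result:
(no rows)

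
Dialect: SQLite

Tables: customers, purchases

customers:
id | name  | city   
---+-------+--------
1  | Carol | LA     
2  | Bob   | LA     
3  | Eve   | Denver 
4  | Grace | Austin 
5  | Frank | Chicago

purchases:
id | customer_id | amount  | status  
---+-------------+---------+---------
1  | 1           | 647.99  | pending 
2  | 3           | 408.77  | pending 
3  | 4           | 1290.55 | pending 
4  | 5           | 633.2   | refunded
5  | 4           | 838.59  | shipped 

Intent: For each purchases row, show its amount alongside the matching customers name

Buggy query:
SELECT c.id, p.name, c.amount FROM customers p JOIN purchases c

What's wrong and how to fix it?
Bug: Missing join condition: each purchases row is matched to all customers rows instead of just its own

Fix: Add ON c.customer_id = p.id to the JOIN

Corrected query:
SELECT c.id, p.name, c.amount FROM customers p JOIN purchases c ON c.customer_id = p.id

Result:
id | name  | amount 
---+-------+--------
1  | Carol | 647.99 
2  | Eve   | 408.77 
3  | Grace | 1290.55
4  | Frank | 633.2  
5  | Grace | 838.59 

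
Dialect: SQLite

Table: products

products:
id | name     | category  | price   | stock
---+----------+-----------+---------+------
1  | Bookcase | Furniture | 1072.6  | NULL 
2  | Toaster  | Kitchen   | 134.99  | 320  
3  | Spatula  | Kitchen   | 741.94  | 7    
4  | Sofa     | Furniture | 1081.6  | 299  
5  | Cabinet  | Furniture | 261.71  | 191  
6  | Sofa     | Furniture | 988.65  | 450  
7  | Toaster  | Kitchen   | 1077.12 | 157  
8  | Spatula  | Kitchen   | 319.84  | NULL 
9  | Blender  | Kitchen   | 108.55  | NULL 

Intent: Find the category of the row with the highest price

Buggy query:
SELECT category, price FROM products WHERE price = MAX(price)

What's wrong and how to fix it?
Bug: MAX(price) is an aggregate and cannot be used directly in WHERE

Fix: Wrap MAX in a scalar subquery so WHERE compares against a single value

Corrected query:
SELECT category, price FROM products WHERE price = (SELECT MAX(price) FROM products)

Result:
category  | price 
----------+-------
Furniture | 1081.6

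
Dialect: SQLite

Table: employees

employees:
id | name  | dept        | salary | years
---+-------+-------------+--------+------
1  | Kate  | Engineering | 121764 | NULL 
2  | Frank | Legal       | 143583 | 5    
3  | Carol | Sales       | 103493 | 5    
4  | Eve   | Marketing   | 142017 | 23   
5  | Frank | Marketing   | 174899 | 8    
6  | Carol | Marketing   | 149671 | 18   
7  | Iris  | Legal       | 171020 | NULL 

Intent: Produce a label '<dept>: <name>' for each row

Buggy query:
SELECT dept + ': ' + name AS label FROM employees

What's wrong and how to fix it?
Bug: '+' is numeric addition; on text columns SQLite converts them to 0 instead of concatenating

Fix: Use the || operator for string concatenation

Corrected query:
SELECT dept || ': ' || name AS label FROM employees

Result:
label            
-----------------
Engineering: Kate
Legal: Frank     
Sales: Carol     
Marketing: Eve   
Marketing: Frank 
Marketing: Carol 
Legal: Iris      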